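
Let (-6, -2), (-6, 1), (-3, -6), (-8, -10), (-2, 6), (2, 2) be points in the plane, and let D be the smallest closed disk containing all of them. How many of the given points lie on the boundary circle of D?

A smallest enclosing disk is always determined by at most three of the input points on its boundary.
The farthest pair is (-8, -10)–(-2, 6) with squared distance 292. The circle on this segment as diameter has centre (-5, -2) and r² = 292/4 = 73.
Check (-6, -2): distance² to centre = 1 ≤ 73, so it lies inside.
All remaining points lie in this disk, and no smaller disk contains both endpoints, so this is the minimum enclosing circle.
The points at distance exactly r from the centre are (-8, -10), (-2, 6) — 2 points.

2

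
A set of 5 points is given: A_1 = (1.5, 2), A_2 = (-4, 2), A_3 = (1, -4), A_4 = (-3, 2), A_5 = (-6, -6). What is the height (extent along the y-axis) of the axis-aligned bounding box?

max y = 2, min y = -6, so height = 8.

8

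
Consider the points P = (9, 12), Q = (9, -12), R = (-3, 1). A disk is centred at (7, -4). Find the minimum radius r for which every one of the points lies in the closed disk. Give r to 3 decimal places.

The required radius is the distance from (7, -4) to the farthest point.
Squared distances: 260, 68, 125.
Maximum is 260, attained at P.
r = √260 ≈ 16.125.

16.125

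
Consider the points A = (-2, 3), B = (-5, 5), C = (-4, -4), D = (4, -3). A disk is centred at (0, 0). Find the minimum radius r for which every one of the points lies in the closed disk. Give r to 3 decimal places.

The required radius is the distance from (0, 0) to the farthest point.
Squared distances: 13, 50, 32, 25.
Maximum is 50, attained at B.
r = √50 ≈ 7.071.

7.071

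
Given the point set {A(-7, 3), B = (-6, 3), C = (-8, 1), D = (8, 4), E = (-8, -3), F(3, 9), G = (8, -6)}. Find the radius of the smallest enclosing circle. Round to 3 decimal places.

9.311

A smallest enclosing disk is always determined by at most three of the input points on its boundary.
The minimum enclosing circle is determined by three boundary points: E, F, G.
Their circumcentre is (5/6, -1/18) with r² = 14045/162.
The farthest remaining point C is at distance² 12821/162 ≤ 14045/162.
r = √(14045/162) ≈ 9.311.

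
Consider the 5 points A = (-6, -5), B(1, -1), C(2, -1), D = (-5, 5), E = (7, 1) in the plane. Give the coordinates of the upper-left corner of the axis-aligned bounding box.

(-6, 5)

x-range [-6, 7], y-range [-5, 5].
The upper-left corner is (-6, 5).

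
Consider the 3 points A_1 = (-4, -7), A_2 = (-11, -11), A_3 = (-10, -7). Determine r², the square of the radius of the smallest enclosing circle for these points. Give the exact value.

Side lengths²: A_1A_2² = 65, A_1A_3² = 36, A_2A_3² = 17.
Since A_1A_2² = 65 ≥ 36 + 17 = 53, the angle opposite A_1A_2 is not acute, so the smallest enclosing circle has A_1A_2 as diameter.
Centre = midpoint of A_1A_2 = (-7.5, -9), r² = 65/4 = 16.25.

16.25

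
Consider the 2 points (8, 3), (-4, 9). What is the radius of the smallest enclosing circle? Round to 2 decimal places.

The smallest circle enclosing two points has them as diameter endpoints.
Centre = midpoint = (2, 6); r² = |(8, 3)−(-4, 9)|²/4 = 180/4 = 45.
r = √45 ≈ 6.71.

6.71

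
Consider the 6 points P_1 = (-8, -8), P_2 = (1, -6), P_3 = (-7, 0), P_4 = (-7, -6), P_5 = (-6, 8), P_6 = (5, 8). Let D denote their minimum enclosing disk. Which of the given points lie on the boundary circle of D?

P_1, P_6

By Welzl's lemma the MEC is supported by two points (diametrically opposite) or three points (on a circumcircle).
The farthest pair is P_1–P_6 with squared distance 425. The circle on this segment as diameter has centre (-1.5, 0) and r² = 425/4 = 106.25.
Check P_2: distance² to centre = 42.25 ≤ 106.25, so it lies inside.
All remaining points lie in this disk, and no smaller disk contains both endpoints, so this is the minimum enclosing circle.
The points at distance exactly r from the centre are P_1, P_6 — 2 points.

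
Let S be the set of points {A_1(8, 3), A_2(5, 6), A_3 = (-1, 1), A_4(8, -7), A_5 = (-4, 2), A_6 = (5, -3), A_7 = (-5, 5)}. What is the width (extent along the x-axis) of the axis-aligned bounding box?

max x = 8, min x = -5, so width = 13.

13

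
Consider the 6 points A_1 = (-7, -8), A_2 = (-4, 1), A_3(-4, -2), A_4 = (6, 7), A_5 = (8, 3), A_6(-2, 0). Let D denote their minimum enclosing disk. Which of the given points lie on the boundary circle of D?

A_1, A_4

By Welzl's lemma the MEC is supported by two points (diametrically opposite) or three points (on a circumcircle).
The farthest pair is A_1–A_4 with squared distance 394. The circle on this segment as diameter has centre (-0.5, -0.5) and r² = 394/4 = 98.5.
Check A_2: distance² to centre = 14.5 ≤ 98.5, so it lies inside.
All remaining points lie in this disk, and no smaller disk contains both endpoints, so this is the minimum enclosing circle.
The points at distance exactly r from the centre are A_1, A_4 — 2 points.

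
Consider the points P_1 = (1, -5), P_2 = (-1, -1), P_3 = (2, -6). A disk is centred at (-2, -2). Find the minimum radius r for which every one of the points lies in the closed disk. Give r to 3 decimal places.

5.657

The required radius is the distance from (-2, -2) to the farthest point.
Squared distances: 18, 2, 32.
Maximum is 32, attained at P_3.
r = √32 ≈ 5.657.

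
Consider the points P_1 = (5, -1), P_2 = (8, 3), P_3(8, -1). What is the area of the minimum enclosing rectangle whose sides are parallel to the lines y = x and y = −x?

14

In coordinates u = x + y, v = x − y the rectangle is axis-aligned; the map (x,y)→(u,v) scales areas by 2.
u-values: 4, 11, 7; range = 11 − 4 = 7.
v-values: 6, 5, 9; range = 9 − 5 = 4.
Area = (7 × 4) / 2 = 14.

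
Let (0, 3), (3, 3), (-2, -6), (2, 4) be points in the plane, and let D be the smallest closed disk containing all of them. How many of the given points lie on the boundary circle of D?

A smallest enclosing disk is always determined by at most three of the input points on its boundary.
The farthest pair is (-2, -6)–(2, 4) with squared distance 116. The circle on this segment as diameter has centre (0, -1) and r² = 116/4 = 29.
Check (0, 3): distance² to centre = 16 ≤ 29, so it lies inside.
All remaining points lie in this disk, and no smaller disk contains both endpoints, so this is the minimum enclosing circle.
The points at distance exactly r from the centre are (-2, -6), (2, 4) — 2 points.

2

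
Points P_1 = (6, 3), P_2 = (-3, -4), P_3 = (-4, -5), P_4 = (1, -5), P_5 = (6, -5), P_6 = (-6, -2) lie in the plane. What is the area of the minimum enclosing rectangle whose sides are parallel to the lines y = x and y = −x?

In coordinates u = x + y, v = x − y the rectangle is axis-aligned; the map (x,y)→(u,v) scales areas by 2.
u-values: 9, -7, -9, -4, 1, -8; range = 9 − (-9) = 18.
v-values: 3, 1, 1, 6, 11, -4; range = 11 − (-4) = 15.
Area = (18 × 15) / 2 = 135.

135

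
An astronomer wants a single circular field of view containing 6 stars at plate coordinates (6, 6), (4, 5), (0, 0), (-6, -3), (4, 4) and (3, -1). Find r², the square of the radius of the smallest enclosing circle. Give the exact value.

56.25

By Welzl's lemma the MEC is supported by two points (diametrically opposite) or three points (on a circumcircle).
The farthest pair is (6, 6)–(-6, -3) with squared distance 225. The circle on this segment as diameter has centre (0, 1.5) and r² = 225/4 = 56.25.
Check (4, 5): distance² to centre = 28.25 ≤ 56.25, so it lies inside.
All remaining points lie in this disk, and no smaller disk contains both endpoints, so this is the minimum enclosing circle.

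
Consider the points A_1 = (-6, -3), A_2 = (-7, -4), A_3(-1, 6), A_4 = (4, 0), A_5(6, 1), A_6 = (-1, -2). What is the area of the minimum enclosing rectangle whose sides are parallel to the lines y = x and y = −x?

In coordinates u = x + y, v = x − y the rectangle is axis-aligned; the map (x,y)→(u,v) scales areas by 2.
u-values: -9, -11, 5, 4, 7, -3; range = 7 − (-11) = 18.
v-values: -3, -3, -7, 4, 5, 1; range = 5 − (-7) = 12.
Area = (18 × 12) / 2 = 108.

108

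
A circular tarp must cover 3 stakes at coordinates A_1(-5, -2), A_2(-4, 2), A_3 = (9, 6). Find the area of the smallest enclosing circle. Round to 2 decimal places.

204.20

Side lengths²: A_1A_2² = 17, A_1A_3² = 260, A_2A_3² = 185.
Since A_1A_3² = 260 ≥ 185 + 17 = 202, the angle opposite A_1A_3 is not acute, so the smallest enclosing circle has A_1A_3 as diameter.
Centre = midpoint of A_1A_3 = (2, 2), r² = 260/4 = 65.
Area = π·r² = π·65 ≈ 204.20.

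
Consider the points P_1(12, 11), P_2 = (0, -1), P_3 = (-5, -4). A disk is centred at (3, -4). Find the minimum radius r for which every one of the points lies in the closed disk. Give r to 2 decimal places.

17.49

The required radius is the distance from (3, -4) to the farthest point.
Squared distances: 306, 18, 64.
Maximum is 306, attained at P_1.
r = √306 ≈ 17.49.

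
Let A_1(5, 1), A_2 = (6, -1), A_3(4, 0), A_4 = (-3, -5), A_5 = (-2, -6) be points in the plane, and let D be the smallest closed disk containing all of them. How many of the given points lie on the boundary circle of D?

A smallest enclosing disk is always determined by at most three of the input points on its boundary.
The minimum enclosing circle is determined by three boundary points: A_1, A_2, A_4.
Their circumcentre is (25/22, -24/11) with r² = 12125/484.
The farthest remaining point A_5 is at distance² 11817/484 ≤ 12125/484.
The points at distance exactly r from the centre are A_1, A_2, A_4 — 3 points.

3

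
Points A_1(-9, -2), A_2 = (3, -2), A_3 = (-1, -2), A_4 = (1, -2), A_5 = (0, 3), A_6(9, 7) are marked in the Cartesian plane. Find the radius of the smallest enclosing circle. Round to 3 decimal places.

10.062

The minimum enclosing circle of a finite set is fixed by two of the points (as a diameter) or three (as a circumcircle).
The farthest pair is A_1–A_6 with squared distance 405. The circle on this segment as diameter has centre (0, 2.5) and r² = 405/4 = 101.25.
Check A_2: distance² to centre = 29.25 ≤ 101.25, so it lies inside.
All remaining points lie in this disk, and no smaller disk contains both endpoints, so this is the minimum enclosing circle.
r = √(101.25) ≈ 10.062.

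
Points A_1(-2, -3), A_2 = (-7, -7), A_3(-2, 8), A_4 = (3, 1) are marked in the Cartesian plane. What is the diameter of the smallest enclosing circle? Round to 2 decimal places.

The farthest pair is A_2–A_3 with squared distance 250. The circle on this segment as diameter has centre (-4.5, 0.5) and r² = 250/4 = 62.5.
Check A_1: distance² to centre = 18.5 ≤ 62.5, so it lies inside.
All remaining points lie in this disk, and no smaller disk contains both endpoints, so this is the minimum enclosing circle.
Diameter = 2r = 2√(62.5) ≈ 15.81.

15.81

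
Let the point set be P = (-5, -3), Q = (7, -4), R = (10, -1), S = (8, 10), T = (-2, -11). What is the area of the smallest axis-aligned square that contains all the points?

441

The bounding box has width 15 and height 21.
An axis-aligned square enclosing the set must have side ≥ max(width, height).
So the minimum side is max(15, 21) = 21.
Area = 21² = 441.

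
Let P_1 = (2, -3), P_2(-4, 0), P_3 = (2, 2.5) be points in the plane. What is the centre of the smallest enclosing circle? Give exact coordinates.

(-0.375, -0.25)

Side lengths²: P_1P_2² = 45, P_1P_3² = 30.25, P_2P_3² = 42.25.
Since P_1P_2² = 45 < 42.25 + 30.25 = 72.5, the triangle is acute, so the smallest enclosing circle is the circumcircle.
Circumcentre = (-0.375, -0.25), r² = 13.203125.
Centre = (-0.375, -0.25).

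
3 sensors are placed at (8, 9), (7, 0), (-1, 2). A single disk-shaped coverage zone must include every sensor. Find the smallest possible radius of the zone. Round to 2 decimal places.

Call the three points A, B, C in the order given.
Side lengths²: AB² = 82, AC² = 130, BC² = 68.
Since AC² = 130 < 82 + 68 = 150, the triangle is acute, so the smallest enclosing circle is the circumcircle.
Circumcentre = (147/37, 181/37), r² = 45305/1369.
r = √(45305/1369) ≈ 5.75.

5.75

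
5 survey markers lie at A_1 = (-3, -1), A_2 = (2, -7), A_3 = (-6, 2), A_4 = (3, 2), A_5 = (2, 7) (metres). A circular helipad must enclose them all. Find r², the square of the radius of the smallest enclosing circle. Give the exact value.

50.41015625

By Welzl's lemma the MEC is supported by two points (diametrically opposite) or three points (on a circumcircle).
The minimum enclosing circle is determined by three boundary points: A_2, A_3, A_5.
Their circumcentre is (0.8125, 0) with r² = 50.41015625.
The farthest remaining point A_1 is at distance² 15.53515625 ≤ 50.41015625.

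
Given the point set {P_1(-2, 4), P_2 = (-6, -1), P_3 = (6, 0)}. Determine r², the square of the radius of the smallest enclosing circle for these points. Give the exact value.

36.25

Side lengths²: P_1P_2² = 41, P_1P_3² = 80, P_2P_3² = 145.
Since P_2P_3² = 145 ≥ 80 + 41 = 121, the angle opposite P_2P_3 is not acute, so the smallest enclosing circle has P_2P_3 as diameter.
Centre = midpoint of P_2P_3 = (0, -0.5), r² = 145/4 = 36.25.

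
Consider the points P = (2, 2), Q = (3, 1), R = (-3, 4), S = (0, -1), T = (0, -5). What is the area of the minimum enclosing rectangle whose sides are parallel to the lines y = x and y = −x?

54

In coordinates u = x + y, v = x − y the rectangle is axis-aligned; the map (x,y)→(u,v) scales areas by 2.
u-values: 4, 4, 1, -1, -5; range = 4 − (-5) = 9.
v-values: 0, 2, -7, 1, 5; range = 5 − (-7) = 12.
Area = (9 × 12) / 2 = 54.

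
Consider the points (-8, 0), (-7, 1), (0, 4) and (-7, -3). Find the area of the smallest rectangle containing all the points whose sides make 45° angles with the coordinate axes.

28

In coordinates u = x + y, v = x − y the rectangle is axis-aligned; the map (x,y)→(u,v) scales areas by 2.
u-values: -8, -6, 4, -10; range = 4 − (-10) = 14.
v-values: -8, -8, -4, -4; range = -4 − (-8) = 4.
Area = (14 × 4) / 2 = 28.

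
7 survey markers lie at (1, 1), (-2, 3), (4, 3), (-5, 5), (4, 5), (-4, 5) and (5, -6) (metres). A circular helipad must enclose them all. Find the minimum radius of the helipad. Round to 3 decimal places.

By Welzl's lemma the MEC is supported by two points (diametrically opposite) or three points (on a circumcircle).
The farthest pair is (-5, 5)–(5, -6) with squared distance 221. The circle on this segment as diameter has centre (0, -0.5) and r² = 221/4 = 55.25.
Check (1, 1): distance² to centre = 3.25 ≤ 55.25, so it lies inside.
All remaining points lie in this disk, and no smaller disk contains both endpoints, so this is the minimum enclosing circle.
r = √(55.25) ≈ 7.433.

7.433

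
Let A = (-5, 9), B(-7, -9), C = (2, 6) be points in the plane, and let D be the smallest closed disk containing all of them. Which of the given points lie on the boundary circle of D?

A, B, C

Side lengths²: AB² = 328, AC² = 58, BC² = 306.
Since AB² = 328 < 306 + 58 = 364, the triangle is acute, so the smallest enclosing circle is the circumcircle.
Circumcentre = (-105/22, -3/22), r² = 20213/242.
The points at distance exactly r from the centre are A, B, C — 3 points.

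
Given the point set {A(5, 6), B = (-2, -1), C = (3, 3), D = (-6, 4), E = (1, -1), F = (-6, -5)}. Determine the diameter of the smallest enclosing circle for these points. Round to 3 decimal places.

15.556

The minimum enclosing circle of a finite set is fixed by two of the points (as a diameter) or three (as a circumcircle).
The farthest pair is A–F with squared distance 242. The circle on this segment as diameter has centre (-0.5, 0.5) and r² = 242/4 = 60.5.
Check B: distance² to centre = 4.5 ≤ 60.5, so it lies inside.
All remaining points lie in this disk, and no smaller disk contains both endpoints, so this is the minimum enclosing circle.
Diameter = 2r = 2√(60.5) ≈ 15.556.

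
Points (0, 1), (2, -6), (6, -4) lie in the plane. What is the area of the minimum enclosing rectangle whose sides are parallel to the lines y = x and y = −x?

In coordinates u = x + y, v = x − y the rectangle is axis-aligned; the map (x,y)→(u,v) scales areas by 2.
u-values: 1, -4, 2; range = 2 − (-4) = 6.
v-values: -1, 8, 10; range = 10 − (-1) = 11.
Area = (6 × 11) / 2 = 33.

33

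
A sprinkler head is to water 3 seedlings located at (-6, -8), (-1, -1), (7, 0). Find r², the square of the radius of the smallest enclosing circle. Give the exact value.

58.25

Call the three points A, B, C in the order given.
Side lengths²: AB² = 74, AC² = 233, BC² = 65.
Since AC² = 233 ≥ 74 + 65 = 139, the angle opposite AC is not acute, so the smallest enclosing circle has AC as diameter.
Centre = midpoint of AC = (0.5, -4), r² = 233/4 = 58.25.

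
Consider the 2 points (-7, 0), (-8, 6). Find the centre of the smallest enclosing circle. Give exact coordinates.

(-7.5, 3)

The smallest circle enclosing two points has them as diameter endpoints.
Centre = midpoint = (-7.5, 3); r² = |(-7, 0)−(-8, 6)|²/4 = 37/4 = 9.25.
Centre = (-7.5, 3).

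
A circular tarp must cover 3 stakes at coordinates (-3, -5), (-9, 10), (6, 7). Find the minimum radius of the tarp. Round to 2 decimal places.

8.95

Call the three points A, B, C in the order given.
Side lengths²: AB² = 261, AC² = 225, BC² = 234.
Since AB² = 261 < 234 + 225 = 459, the triangle is acute, so the smallest enclosing circle is the circumcircle.
Circumcentre = (-111/46, 181/46), r² = 84825/1058.
r = √(84825/1058) ≈ 8.95.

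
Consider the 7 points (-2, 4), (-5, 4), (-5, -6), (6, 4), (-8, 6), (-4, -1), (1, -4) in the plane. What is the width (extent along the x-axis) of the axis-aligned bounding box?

14

max x = 6, min x = -8, so width = 14.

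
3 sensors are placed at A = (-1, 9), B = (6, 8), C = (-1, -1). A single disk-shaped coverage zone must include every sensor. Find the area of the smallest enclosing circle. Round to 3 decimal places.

104.185

Side lengths²: AB² = 50, AC² = 100, BC² = 130.
Since BC² = 130 < 100 + 50 = 150, the triangle is acute, so the smallest enclosing circle is the circumcircle.
Circumcentre = (13/7, 4), r² = 1625/49.
Area = π·r² = π·1625/49 ≈ 104.185.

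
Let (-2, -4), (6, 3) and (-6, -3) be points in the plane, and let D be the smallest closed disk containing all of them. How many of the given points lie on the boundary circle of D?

2

Call the three points A, B, C in the order given.
Side lengths²: AB² = 113, AC² = 17, BC² = 180.
Since BC² = 180 ≥ 113 + 17 = 130, the angle opposite BC is not acute, so the smallest enclosing circle has BC as diameter.
Centre = midpoint of BC = (0, 0), r² = 180/4 = 45.
The points at distance exactly r from the centre are (6, 3), (-6, -3) — 2 points.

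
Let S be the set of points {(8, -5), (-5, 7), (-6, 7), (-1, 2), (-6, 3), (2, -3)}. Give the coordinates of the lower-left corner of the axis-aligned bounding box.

(-6, -5)

x-range [-6, 8], y-range [-5, 7].
The lower-left corner is (-6, -5).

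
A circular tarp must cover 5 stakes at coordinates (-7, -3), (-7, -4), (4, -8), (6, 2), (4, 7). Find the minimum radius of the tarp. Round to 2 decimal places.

A smallest enclosing disk is always determined by at most three of the input points on its boundary.
The minimum enclosing circle is determined by three boundary points: (-7, -4), (4, -8), (4, 7).
Their circumcentre is (0.5, -0.5) with r² = 68.5.
The farthest remaining point (-7, -3) is at distance² 62.5 ≤ 68.5.
r = √(68.5) ≈ 8.28.

8.28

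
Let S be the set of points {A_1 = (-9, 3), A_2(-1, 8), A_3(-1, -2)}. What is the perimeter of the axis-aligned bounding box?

36

Width = max x − min x = -1 − (-9) = 8.
Height = max y − min y = 8 − (-2) = 10.
Perimeter = 2(8 + 10) = 36.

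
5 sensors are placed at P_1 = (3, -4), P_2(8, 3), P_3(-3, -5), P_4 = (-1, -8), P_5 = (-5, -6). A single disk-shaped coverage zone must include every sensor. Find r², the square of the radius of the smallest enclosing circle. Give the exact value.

62.5

By Welzl's lemma the MEC is supported by two points (diametrically opposite) or three points (on a circumcircle).
The farthest pair is P_2–P_5 with squared distance 250. The circle on this segment as diameter has centre (1.5, -1.5) and r² = 250/4 = 62.5.
Check P_1: distance² to centre = 8.5 ≤ 62.5, so it lies inside.
All remaining points lie in this disk, and no smaller disk contains both endpoints, so this is the minimum enclosing circle.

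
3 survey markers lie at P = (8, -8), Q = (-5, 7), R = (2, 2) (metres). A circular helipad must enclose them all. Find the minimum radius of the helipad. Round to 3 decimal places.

9.925

Side lengths²: PQ² = 394, PR² = 136, QR² = 74.
Since PQ² = 394 ≥ 136 + 74 = 210, the angle opposite PQ is not acute, so the smallest enclosing circle has PQ as diameter.
Centre = midpoint of PQ = (1.5, -0.5), r² = 394/4 = 98.5.
r = √(98.5) ≈ 9.925.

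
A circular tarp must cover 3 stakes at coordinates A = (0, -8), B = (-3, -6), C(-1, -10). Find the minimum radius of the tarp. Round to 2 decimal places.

2.24

Side lengths²: AB² = 13, AC² = 5, BC² = 20.
Since BC² = 20 ≥ 13 + 5 = 18, the angle opposite BC is not acute, so the smallest enclosing circle has BC as diameter.
Centre = midpoint of BC = (-2, -8), r² = 20/4 = 5.
r = √5 ≈ 2.24.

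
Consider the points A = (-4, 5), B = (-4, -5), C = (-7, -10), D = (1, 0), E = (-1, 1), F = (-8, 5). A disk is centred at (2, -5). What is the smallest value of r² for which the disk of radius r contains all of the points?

200

The required radius is the distance from (2, -5) to the farthest point.
Squared distances: 136, 36, 106, 26, 45, 200.
Maximum is 200, attained at F.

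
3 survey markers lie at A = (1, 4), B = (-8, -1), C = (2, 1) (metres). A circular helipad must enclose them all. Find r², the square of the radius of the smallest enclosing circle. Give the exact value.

Side lengths²: AB² = 106, AC² = 10, BC² = 104.
Since AB² = 106 < 104 + 10 = 114, the triangle is acute, so the smallest enclosing circle is the circumcircle.
Circumcentre = (-3.1875, 0.9375), r² = 26.9140625.

26.9140625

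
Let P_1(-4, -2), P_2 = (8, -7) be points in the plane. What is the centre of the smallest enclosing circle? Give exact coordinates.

The smallest circle enclosing two points has them as diameter endpoints.
Centre = midpoint = (2, -4.5); r² = |P_1P_2|²/4 = 169/4 = 42.25.
Centre = (2, -4.5).

(2, -4.5)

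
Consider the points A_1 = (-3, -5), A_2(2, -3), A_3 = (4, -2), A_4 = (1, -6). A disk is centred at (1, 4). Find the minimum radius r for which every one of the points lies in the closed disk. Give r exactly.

The required radius is the distance from (1, 4) to the farthest point.
Squared distances: 97, 50, 45, 100.
Maximum is 100, attained at A_4.
r = √100 = 10.

10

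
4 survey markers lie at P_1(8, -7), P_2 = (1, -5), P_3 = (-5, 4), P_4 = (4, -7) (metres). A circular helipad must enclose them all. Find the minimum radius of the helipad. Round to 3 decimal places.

8.515

The farthest pair is P_1–P_3 with squared distance 290. The circle on this segment as diameter has centre (1.5, -1.5) and r² = 290/4 = 72.5.
Check P_2: distance² to centre = 12.5 ≤ 72.5, so it lies inside.
All remaining points lie in this disk, and no smaller disk contains both endpoints, so this is the minimum enclosing circle.
r = √(72.5) ≈ 8.515.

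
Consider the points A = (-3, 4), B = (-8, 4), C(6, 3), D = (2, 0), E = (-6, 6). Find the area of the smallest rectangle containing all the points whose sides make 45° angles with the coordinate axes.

In coordinates u = x + y, v = x − y the rectangle is axis-aligned; the map (x,y)→(u,v) scales areas by 2.
u-values: 1, -4, 9, 2, 0; range = 9 − (-4) = 13.
v-values: -7, -12, 3, 2, -12; range = 3 − (-12) = 15.
Area = (13 × 15) / 2 = 97.5.

97.5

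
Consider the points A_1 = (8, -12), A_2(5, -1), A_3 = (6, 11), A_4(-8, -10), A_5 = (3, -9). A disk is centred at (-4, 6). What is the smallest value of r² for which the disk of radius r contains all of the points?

The required radius is the distance from (-4, 6) to the farthest point.
Squared distances: 468, 130, 125, 272, 274.
Maximum is 468, attained at A_1.

468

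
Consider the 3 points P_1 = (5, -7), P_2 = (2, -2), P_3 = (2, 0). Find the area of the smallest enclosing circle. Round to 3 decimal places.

45.553

Side lengths²: P_1P_2² = 34, P_1P_3² = 58, P_2P_3² = 4.
Since P_1P_3² = 58 ≥ 34 + 4 = 38, the angle opposite P_1P_3 is not acute, so the smallest enclosing circle has P_1P_3 as diameter.
Centre = midpoint of P_1P_3 = (3.5, -3.5), r² = 58/4 = 14.5.
Area = π·r² = π·14.5 ≈ 45.553.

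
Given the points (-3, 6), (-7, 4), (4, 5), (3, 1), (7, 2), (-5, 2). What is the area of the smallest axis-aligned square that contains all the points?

The bounding box has width 14 and height 5.
An axis-aligned square enclosing the set must have side ≥ max(width, height).
So the minimum side is max(14, 5) = 14.
Area = 14² = 196.

196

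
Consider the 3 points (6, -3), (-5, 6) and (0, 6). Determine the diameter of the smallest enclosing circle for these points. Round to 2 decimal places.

14.21

Call the three points A, B, C in the order given.
Side lengths²: AB² = 202, AC² = 117, BC² = 25.
Since AB² = 202 ≥ 117 + 25 = 142, the angle opposite AB is not acute, so the smallest enclosing circle has AB as diameter.
Centre = midpoint of AB = (0.5, 1.5), r² = 202/4 = 50.5.
Diameter = 2r = 2√(50.5) ≈ 14.21.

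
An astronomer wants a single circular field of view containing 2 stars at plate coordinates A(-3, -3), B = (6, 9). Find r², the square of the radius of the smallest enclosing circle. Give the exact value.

56.25

The smallest circle enclosing two points has them as diameter endpoints.
Centre = midpoint = (1.5, 3); r² = |AB|²/4 = 225/4 = 56.25.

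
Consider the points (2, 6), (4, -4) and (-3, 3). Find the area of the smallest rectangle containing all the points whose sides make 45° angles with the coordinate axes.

56

In coordinates u = x + y, v = x − y the rectangle is axis-aligned; the map (x,y)→(u,v) scales areas by 2.
u-values: 8, 0, 0; range = 8 − 0 = 8.
v-values: -4, 8, -6; range = 8 − (-6) = 14.
Area = (8 × 14) / 2 = 56.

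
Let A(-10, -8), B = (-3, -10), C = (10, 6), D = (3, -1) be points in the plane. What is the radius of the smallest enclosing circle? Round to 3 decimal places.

The farthest pair is A–C with squared distance 596. The circle on this segment as diameter has centre (0, -1) and r² = 596/4 = 149.
Check B: distance² to centre = 90 ≤ 149, so it lies inside.
All remaining points lie in this disk, and no smaller disk contains both endpoints, so this is the minimum enclosing circle.
r = √149 ≈ 12.207.

12.207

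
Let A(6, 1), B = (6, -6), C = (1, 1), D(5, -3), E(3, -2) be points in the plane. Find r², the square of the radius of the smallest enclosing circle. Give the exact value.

18.5

The minimum enclosing circle of a finite set is fixed by two of the points (as a diameter) or three (as a circumcircle).
The farthest pair is B–C with squared distance 74. The circle on this segment as diameter has centre (3.5, -2.5) and r² = 74/4 = 18.5.
Check A: distance² to centre = 18.5 ≤ 18.5, so it lies inside.
All remaining points lie in this disk, and no smaller disk contains both endpoints, so this is the minimum enclosing circle.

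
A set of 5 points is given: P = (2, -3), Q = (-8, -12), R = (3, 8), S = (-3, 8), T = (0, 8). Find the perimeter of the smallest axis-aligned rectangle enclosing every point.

Width = max x − min x = 3 − (-8) = 11.
Height = max y − min y = 8 − (-12) = 20.
Perimeter = 2(11 + 20) = 62.

62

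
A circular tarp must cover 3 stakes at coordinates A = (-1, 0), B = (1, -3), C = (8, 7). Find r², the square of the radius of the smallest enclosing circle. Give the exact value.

37.25

Side lengths²: AB² = 13, AC² = 130, BC² = 149.
Since BC² = 149 ≥ 130 + 13 = 143, the angle opposite BC is not acute, so the smallest enclosing circle has BC as diameter.
Centre = midpoint of BC = (4.5, 2), r² = 149/4 = 37.25.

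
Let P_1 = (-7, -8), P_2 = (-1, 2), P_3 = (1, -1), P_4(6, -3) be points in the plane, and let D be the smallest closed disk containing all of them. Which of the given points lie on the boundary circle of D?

The minimum enclosing circle is determined by three boundary points: P_1, P_2, P_4.
Their circumcentre is (-0.7, -4.98) with r² = 48.8104.
The farthest remaining point P_3 is at distance² 18.7304 ≤ 48.8104.
The points at distance exactly r from the centre are P_1, P_2, P_4 — 3 points.

P_1, P_2, P_4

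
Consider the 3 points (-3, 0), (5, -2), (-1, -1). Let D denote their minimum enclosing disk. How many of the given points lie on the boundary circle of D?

2

Call the three points A, B, C in the order given.
Side lengths²: AB² = 68, AC² = 5, BC² = 37.
Since AB² = 68 ≥ 37 + 5 = 42, the angle opposite AB is not acute, so the smallest enclosing circle has AB as diameter.
Centre = midpoint of AB = (1, -1), r² = 68/4 = 17.
The points at distance exactly r from the centre are (-3, 0), (5, -2) — 2 points.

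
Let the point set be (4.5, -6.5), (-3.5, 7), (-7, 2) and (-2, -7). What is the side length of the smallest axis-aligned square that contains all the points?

The bounding box has width 11.5 and height 14.
An axis-aligned square enclosing the set must have side ≥ max(width, height).
So the minimum side is max(11.5, 14) = 14.

14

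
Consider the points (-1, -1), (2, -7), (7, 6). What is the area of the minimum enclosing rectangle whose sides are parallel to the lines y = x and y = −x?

81

In coordinates u = x + y, v = x − y the rectangle is axis-aligned; the map (x,y)→(u,v) scales areas by 2.
u-values: -2, -5, 13; range = 13 − (-5) = 18.
v-values: 0, 9, 1; range = 9 − 0 = 9.
Area = (18 × 9) / 2 = 81.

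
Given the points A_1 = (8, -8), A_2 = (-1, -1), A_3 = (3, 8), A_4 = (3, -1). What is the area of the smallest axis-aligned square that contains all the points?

256

The bounding box has width 9 and height 16.
An axis-aligned square enclosing the set must have side ≥ max(width, height).
So the minimum side is max(9, 16) = 16.
Area = 16² = 256.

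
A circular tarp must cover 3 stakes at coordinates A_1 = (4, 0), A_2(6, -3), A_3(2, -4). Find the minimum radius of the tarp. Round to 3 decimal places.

Side lengths²: A_1A_2² = 13, A_1A_3² = 20, A_2A_3² = 17.
Since A_1A_3² = 20 < 17 + 13 = 30, the triangle is acute, so the smallest enclosing circle is the circumcircle.
Circumcentre = (26/7, -33/14), r² = 1105/196.
r = √(1105/196) ≈ 2.374.

2.374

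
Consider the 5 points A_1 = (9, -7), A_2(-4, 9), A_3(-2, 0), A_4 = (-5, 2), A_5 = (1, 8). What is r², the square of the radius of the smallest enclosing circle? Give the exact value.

106.25

By Welzl's lemma the MEC is supported by two points (diametrically opposite) or three points (on a circumcircle).
The farthest pair is A_1–A_2 with squared distance 425. The circle on this segment as diameter has centre (2.5, 1) and r² = 425/4 = 106.25.
Check A_3: distance² to centre = 21.25 ≤ 106.25, so it lies inside.
All remaining points lie in this disk, and no smaller disk contains both endpoints, so this is the minimum enclosing circle.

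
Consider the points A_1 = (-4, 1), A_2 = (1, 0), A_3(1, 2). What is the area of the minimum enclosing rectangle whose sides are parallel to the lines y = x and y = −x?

18

In coordinates u = x + y, v = x − y the rectangle is axis-aligned; the map (x,y)→(u,v) scales areas by 2.
u-values: -3, 1, 3; range = 3 − (-3) = 6.
v-values: -5, 1, -1; range = 1 − (-5) = 6.
Area = (6 × 6) / 2 = 18.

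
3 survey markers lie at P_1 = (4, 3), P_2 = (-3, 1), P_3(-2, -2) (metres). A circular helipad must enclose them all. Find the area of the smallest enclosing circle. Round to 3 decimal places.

Side lengths²: P_1P_2² = 53, P_1P_3² = 61, P_2P_3² = 10.
Since P_1P_3² = 61 < 53 + 10 = 63, the triangle is acute, so the smallest enclosing circle is the circumcircle.
Circumcentre = (41/46, 29/46), r² = 16165/1058.
Area = π·r² = π·16165/1058 ≈ 48.000.

48.000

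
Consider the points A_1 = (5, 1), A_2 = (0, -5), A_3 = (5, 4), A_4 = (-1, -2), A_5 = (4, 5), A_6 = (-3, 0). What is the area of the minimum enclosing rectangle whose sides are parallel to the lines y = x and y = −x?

In coordinates u = x + y, v = x − y the rectangle is axis-aligned; the map (x,y)→(u,v) scales areas by 2.
u-values: 6, -5, 9, -3, 9, -3; range = 9 − (-5) = 14.
v-values: 4, 5, 1, 1, -1, -3; range = 5 − (-3) = 8.
Area = (14 × 8) / 2 = 56.

56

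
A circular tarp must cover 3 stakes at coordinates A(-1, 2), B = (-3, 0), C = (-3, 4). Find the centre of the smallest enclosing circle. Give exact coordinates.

Side lengths²: AB² = 8, AC² = 8, BC² = 16.
Since BC² = 16 ≥ 8 + 8 = 16, the angle opposite BC is not acute, so the smallest enclosing circle has BC as diameter.
Centre = midpoint of BC = (-3, 2), r² = 16/4 = 4.
Centre = (-3, 2).

(-3, 2)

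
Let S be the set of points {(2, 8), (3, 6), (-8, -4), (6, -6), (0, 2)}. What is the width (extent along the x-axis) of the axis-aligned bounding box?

14

max x = 6, min x = -8, so width = 14.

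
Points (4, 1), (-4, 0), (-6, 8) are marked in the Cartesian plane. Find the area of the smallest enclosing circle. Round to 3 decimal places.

Call the three points A, B, C in the order given.
Side lengths²: AB² = 65, AC² = 149, BC² = 68.
Since AC² = 149 ≥ 68 + 65 = 133, the angle opposite AC is not acute, so the smallest enclosing circle has AC as diameter.
Centre = midpoint of AC = (-1, 4.5), r² = 149/4 = 37.25.
Area = π·r² = π·37.25 ≈ 117.024.

117.024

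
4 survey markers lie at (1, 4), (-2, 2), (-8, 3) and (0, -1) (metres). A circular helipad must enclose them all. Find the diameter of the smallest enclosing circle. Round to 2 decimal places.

9.39

The minimum enclosing circle of a finite set is fixed by two of the points (as a diameter) or three (as a circumcircle).
The minimum enclosing circle is determined by three boundary points: (1, 4), (-8, 3), (0, -1).
Their circumcentre is (-37/11, 25/11) with r² = 2665/121.
The farthest remaining point (-2, 2) is at distance² 234/121 ≤ 2665/121.
Diameter = 2r = 2√(2665/121) ≈ 9.39.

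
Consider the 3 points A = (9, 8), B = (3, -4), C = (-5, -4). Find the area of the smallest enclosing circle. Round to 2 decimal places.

Side lengths²: AB² = 180, AC² = 340, BC² = 64.
Since AC² = 340 ≥ 180 + 64 = 244, the angle opposite AC is not acute, so the smallest enclosing circle has AC as diameter.
Centre = midpoint of AC = (2, 2), r² = 340/4 = 85.
Area = π·r² = π·85 ≈ 267.04.

267.04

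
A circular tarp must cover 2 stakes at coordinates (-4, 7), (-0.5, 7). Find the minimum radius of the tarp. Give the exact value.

The smallest circle enclosing two points has them as diameter endpoints.
Centre = midpoint = (-2.25, 7); r² = |(-4, 7)−(-0.5, 7)|²/4 = 12.25/4 = 3.0625.
r = √(3.0625) = 1.75.

1.75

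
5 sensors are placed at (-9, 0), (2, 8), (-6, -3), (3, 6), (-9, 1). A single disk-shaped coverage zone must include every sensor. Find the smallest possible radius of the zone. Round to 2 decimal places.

By Welzl's lemma the MEC is supported by two points (diametrically opposite) or three points (on a circumcircle).
The minimum enclosing circle is determined by three boundary points: (-9, 0), (2, 8), (-6, -3).
Their circumcentre is (-109/38, 119/38) with r² = 34225/722.
The farthest remaining point (3, 6) is at distance² 30805/722 ≤ 34225/722.
r = √(34225/722) ≈ 6.88.

6.88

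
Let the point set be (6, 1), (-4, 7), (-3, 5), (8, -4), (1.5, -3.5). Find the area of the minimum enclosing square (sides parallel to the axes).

144

The bounding box has width 12 and height 11.
An axis-aligned square enclosing the set must have side ≥ max(width, height).
So the minimum side is max(12, 11) = 12.
Area = 12² = 144.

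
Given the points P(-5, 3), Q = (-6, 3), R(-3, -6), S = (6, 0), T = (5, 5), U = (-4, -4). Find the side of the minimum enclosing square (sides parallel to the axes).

12

The bounding box has width 12 and height 11.
An axis-aligned square enclosing the set must have side ≥ max(width, height).
So the minimum side is max(12, 11) = 12.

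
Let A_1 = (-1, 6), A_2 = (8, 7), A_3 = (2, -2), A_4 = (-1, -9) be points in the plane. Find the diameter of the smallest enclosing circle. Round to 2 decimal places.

18.36

A smallest enclosing disk is always determined by at most three of the input points on its boundary.
The farthest pair is A_2–A_4 with squared distance 337. The circle on this segment as diameter has centre (3.5, -1) and r² = 337/4 = 84.25.
Check A_1: distance² to centre = 69.25 ≤ 84.25, so it lies inside.
All remaining points lie in this disk, and no smaller disk contains both endpoints, so this is the minimum enclosing circle.
Diameter = 2r = 2√(84.25) ≈ 18.36.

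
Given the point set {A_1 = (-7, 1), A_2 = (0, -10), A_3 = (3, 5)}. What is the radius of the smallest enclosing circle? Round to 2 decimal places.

7.78

Side lengths²: A_1A_2² = 170, A_1A_3² = 116, A_2A_3² = 234.
Since A_2A_3² = 234 < 170 + 116 = 286, the triangle is acute, so the smallest enclosing circle is the circumcircle.
Circumcentre = (2/23, -51/23), r² = 32045/529.
r = √(32045/529) ≈ 7.78.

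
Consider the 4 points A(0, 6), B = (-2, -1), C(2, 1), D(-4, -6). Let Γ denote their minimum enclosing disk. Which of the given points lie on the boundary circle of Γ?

A, D

By Welzl's lemma the MEC is supported by two points (diametrically opposite) or three points (on a circumcircle).
The farthest pair is A–D with squared distance 160. The circle on this segment as diameter has centre (-2, 0) and r² = 160/4 = 40.
Check B: distance² to centre = 1 ≤ 40, so it lies inside.
All remaining points lie in this disk, and no smaller disk contains both endpoints, so this is the minimum enclosing circle.
The points at distance exactly r from the centre are A, D — 2 points.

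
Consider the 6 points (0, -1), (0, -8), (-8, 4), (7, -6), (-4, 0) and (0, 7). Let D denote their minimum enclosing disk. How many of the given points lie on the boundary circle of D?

2

The farthest pair is (-8, 4)–(7, -6) with squared distance 325. The circle on this segment as diameter has centre (-0.5, -1) and r² = 325/4 = 81.25.
Check (0, -1): distance² to centre = 0.25 ≤ 81.25, so it lies inside.
All remaining points lie in this disk, and no smaller disk contains both endpoints, so this is the minimum enclosing circle.
The points at distance exactly r from the centre are (-8, 4), (7, -6) — 2 points.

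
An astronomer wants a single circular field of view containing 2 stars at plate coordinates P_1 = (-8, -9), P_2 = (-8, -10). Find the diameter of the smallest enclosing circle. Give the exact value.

The smallest circle enclosing two points has them as diameter endpoints.
Centre = midpoint = (-8, -9.5); r² = |P_1P_2|²/4 = 1/4 = 0.25.
Diameter = 2r = 2√(0.25) = 1.

1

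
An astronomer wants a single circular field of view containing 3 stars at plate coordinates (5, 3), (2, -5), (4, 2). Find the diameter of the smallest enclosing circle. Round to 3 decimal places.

8.544

Call the three points A, B, C in the order given.
Side lengths²: AB² = 73, AC² = 2, BC² = 53.
Since AB² = 73 ≥ 53 + 2 = 55, the angle opposite AB is not acute, so the smallest enclosing circle has AB as diameter.
Centre = midpoint of AB = (3.5, -1), r² = 73/4 = 18.25.
Diameter = 2r = 2√(18.25) ≈ 8.544.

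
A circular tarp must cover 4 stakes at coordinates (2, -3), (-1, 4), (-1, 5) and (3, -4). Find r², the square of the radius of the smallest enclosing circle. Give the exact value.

24.25

The minimum enclosing circle of a finite set is fixed by two of the points (as a diameter) or three (as a circumcircle).
The farthest pair is (-1, 5)–(3, -4) with squared distance 97. The circle on this segment as diameter has centre (1, 0.5) and r² = 97/4 = 24.25.
Check (2, -3): distance² to centre = 13.25 ≤ 24.25, so it lies inside.
All remaining points lie in this disk, and no smaller disk contains both endpoints, so this is the minimum enclosing circle.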